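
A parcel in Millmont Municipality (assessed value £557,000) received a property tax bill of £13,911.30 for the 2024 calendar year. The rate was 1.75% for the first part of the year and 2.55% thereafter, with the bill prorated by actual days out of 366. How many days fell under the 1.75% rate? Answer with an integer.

Let d = days at the first rate; then 366 − d days at the second rate.
£557,000 × [1.75%·d + 2.55%·(366−d)] / 366 = £13,911.30
Solving gives d = 24, so the new rate took effect on 25 January 2024.

24 days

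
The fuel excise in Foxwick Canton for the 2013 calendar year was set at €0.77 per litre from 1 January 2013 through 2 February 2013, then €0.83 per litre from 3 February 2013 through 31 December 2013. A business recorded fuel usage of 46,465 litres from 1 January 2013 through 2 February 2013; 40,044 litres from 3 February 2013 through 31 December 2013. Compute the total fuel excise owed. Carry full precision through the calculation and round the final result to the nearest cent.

1 January – 2 February 2013: 46,465 litres at €0.77/litre → €35,778.05
3 February – 31 December 2013: 40,044 litres at €0.83/litre → €33,236.52

€69,014.57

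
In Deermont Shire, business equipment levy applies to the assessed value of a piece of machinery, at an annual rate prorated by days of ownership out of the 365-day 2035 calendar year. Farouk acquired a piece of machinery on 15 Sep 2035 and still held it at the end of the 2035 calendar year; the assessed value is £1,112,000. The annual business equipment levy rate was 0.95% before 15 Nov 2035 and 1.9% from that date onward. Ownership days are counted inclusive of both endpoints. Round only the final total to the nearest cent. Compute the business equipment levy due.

£4,486.08

15 Sep – 14 Nov 2035: 61 days at 0.95% → £1,112,000 × 0.95% × 61/365 = £1,765.4904
15 Nov – 31 Dec 2035: 47 days at 1.9% → £1,112,000 × 1.9% × 47/365 = £2,720.5918
Total = £4,486.0822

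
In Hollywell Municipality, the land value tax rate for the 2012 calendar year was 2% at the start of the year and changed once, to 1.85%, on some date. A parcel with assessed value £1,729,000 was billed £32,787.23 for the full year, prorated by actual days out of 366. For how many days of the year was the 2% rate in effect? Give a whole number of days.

Let d = days at the first rate; then 366 − d days at the second rate.
£1,729,000 × [2%·d + 1.85%·(366−d)] / 366 = £32,787.23
Solving gives d = 113, so the new rate took effect on 23 Apr 2012.

113 days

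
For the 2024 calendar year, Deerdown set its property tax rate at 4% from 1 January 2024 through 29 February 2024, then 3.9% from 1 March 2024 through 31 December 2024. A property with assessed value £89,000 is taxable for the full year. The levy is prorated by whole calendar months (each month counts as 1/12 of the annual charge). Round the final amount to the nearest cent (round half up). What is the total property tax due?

1 January – 29 February 2024: 2 months at 4% → £89,000 × 4% × 2/12 = £593.3333
1 March – 31 December 2024: 10 months at 3.9% → £89,000 × 3.9% × 10/12 = £2,892.5000
Total = £3,485.8333

£3,485.83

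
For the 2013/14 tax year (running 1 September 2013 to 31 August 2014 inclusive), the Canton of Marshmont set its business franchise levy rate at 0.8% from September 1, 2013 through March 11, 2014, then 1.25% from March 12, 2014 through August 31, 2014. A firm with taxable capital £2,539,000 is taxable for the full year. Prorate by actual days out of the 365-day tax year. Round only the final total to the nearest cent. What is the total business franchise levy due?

September 1, 2013 – March 11, 2014: 192 days at 0.8% → £2,539,000 × 0.8% × 192/365 = £10,684.6685
March 12 – August 31, 2014: 173 days at 1.25% → £2,539,000 × 1.25% × 173/365 = £15,042.7055
Total = £25,727.3740

£25,727.37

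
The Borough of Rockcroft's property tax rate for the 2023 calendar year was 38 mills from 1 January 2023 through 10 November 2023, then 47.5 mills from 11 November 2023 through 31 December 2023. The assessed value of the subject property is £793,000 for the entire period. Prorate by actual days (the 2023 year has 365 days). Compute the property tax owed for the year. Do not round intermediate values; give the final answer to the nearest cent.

£31,186.63

1 January – 10 November 2023: 314 days at 38 mills → £793,000 × 3.8% × 314/365 = £25,923.4959
11 November – 31 December 2023: 51 days at 47.5 mills → £793,000 × 4.75% × 51/365 = £5,263.1301
Total = £31,186.6260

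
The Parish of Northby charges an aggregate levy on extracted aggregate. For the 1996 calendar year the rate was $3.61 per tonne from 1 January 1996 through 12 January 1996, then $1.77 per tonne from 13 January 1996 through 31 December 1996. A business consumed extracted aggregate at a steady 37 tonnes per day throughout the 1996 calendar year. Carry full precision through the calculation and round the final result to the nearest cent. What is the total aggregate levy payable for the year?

1 January – 12 January 1996: 12 days × 37 tonnes/day = 444 tonnes at $3.61/tonne → $1,602.84
13 January – 31 December 1996: 354 days × 37 tonnes/day = 13,098 tonnes at $1.77/tonne → $23,183.46

$24,786.30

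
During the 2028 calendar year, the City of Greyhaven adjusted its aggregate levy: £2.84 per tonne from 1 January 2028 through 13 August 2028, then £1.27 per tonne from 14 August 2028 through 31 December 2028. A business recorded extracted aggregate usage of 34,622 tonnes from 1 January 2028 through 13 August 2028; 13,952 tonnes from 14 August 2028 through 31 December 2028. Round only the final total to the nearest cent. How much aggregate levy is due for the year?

£116,045.52

1 January – 13 August 2028: 34,622 tonnes at £2.84/tonne → £98,326.48
14 August – 31 December 2028: 13,952 tonnes at £1.27/tonne → £17,719.04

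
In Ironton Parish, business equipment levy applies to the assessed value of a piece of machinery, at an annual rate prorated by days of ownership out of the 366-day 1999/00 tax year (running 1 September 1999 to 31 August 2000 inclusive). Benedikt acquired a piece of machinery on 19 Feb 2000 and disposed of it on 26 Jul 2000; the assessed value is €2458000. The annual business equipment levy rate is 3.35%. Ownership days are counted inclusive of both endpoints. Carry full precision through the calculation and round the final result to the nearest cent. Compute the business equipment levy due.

€35771.96

Days held (19 Feb – 26 Jul 2000): 159 out of 366
Tax = €2458000 × 3.35% × 159/366 = €35771.9590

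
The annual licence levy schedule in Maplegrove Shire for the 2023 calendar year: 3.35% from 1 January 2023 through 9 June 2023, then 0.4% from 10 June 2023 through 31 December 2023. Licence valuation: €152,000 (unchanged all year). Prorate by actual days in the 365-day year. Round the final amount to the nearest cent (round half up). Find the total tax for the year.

1 January – 9 June 2023: 160 days at 3.35% → €152,000 × 3.35% × 160/365 = €2,232.1096
10 June – 31 December 2023: 205 days at 0.4% → €152,000 × 0.4% × 205/365 = €341.4795
Total = €2,573.5890

€2,573.59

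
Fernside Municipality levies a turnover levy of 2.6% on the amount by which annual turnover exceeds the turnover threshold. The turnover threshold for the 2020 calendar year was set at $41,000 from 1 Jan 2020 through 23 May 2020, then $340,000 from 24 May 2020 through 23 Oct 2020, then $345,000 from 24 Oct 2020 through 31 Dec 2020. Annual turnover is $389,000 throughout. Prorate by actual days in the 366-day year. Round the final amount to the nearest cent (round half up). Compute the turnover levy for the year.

$4,308.11

1 Jan – 23 May 2020: 144 days, exemption $41,000 → ($389,000 − $41,000) × 2.6% × 144/366 = $3,559.8689
24 May – 23 Oct 2020: 153 days, exemption $340,000 → ($389,000 − $340,000) × 2.6% × 153/366 = $532.5738
24 Oct – 31 Dec 2020: 69 days, exemption $345,000 → ($389,000 − $345,000) × 2.6% × 69/366 = $215.6721
Total = $4,308.1148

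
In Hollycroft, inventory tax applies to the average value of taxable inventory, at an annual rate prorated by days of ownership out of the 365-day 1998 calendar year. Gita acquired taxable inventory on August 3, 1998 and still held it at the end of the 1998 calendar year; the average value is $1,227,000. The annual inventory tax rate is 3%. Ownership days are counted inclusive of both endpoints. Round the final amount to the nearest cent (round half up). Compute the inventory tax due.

$15,228.25

Days held (August 3 – December 31, 1998): 151 out of 365
Tax = $1,227,000 × 3% × 151/365 = $15,228.2466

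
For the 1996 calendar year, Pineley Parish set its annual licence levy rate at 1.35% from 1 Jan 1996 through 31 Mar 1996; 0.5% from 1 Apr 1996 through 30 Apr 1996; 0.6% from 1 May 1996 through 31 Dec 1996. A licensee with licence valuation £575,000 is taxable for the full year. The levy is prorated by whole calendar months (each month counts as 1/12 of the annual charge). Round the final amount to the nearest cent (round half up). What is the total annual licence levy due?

1 Jan – 31 Mar 1996: 3 months at 1.35% → £575,000 × 1.35% × 3/12 = £1,940.6250
1 Apr – 30 Apr 1996: 1 month at 0.5% → £575,000 × 0.5% × 1/12 = £239.5833
1 May – 31 Dec 1996: 8 months at 0.6% → £575,000 × 0.6% × 8/12 = £2,300.0000
Total = £4,480.2083

£4,480.21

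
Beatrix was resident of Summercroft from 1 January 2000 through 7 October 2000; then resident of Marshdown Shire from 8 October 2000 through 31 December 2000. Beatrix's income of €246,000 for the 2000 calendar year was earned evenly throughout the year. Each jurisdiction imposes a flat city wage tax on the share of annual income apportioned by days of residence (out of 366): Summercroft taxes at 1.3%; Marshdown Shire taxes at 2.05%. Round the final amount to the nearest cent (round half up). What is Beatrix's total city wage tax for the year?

Summercroft, 1 January – 7 October 2000: 281 days → €246,000 × 1.3% × 281/366 = €2,455.2951
Marshdown Shire, 8 October – 31 December 2000: 85 days → €246,000 × 2.05% × 85/366 = €1,171.1885
Total = €3,626.4836

€3,626.48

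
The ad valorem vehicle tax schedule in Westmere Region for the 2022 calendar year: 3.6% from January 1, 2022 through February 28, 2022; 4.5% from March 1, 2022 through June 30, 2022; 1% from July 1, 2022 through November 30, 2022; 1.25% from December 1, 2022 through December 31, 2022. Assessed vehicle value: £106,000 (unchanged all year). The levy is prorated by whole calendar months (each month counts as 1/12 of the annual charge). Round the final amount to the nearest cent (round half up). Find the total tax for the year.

£2,778.08

January 1 – February 28, 2022: 2 months at 3.6% → £106,000 × 3.6% × 2/12 = £636.0000
March 1 – June 30, 2022: 4 months at 4.5% → £106,000 × 4.5% × 4/12 = £1,590.0000
July 1 – November 30, 2022: 5 months at 1% → £106,000 × 1% × 5/12 = £441.6667
December 1 – December 31, 2022: 1 month at 1.25% → £106,000 × 1.25% × 1/12 = £110.4167
Total = £2,778.0833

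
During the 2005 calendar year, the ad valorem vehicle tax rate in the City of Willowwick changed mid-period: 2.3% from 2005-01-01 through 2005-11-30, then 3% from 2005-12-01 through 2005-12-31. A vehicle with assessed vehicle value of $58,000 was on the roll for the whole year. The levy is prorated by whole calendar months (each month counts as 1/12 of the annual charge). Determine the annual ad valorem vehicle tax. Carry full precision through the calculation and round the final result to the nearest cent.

2005-01-01 to 2005-11-30: 11 months at 2.3% → $58,000 × 2.3% × 11/12 = $1,222.8333
2005-12-01 to 2005-12-31: 1 month at 3% → $58,000 × 3% × 1/12 = $145.0000
Total = $1,367.8333

$1,367.83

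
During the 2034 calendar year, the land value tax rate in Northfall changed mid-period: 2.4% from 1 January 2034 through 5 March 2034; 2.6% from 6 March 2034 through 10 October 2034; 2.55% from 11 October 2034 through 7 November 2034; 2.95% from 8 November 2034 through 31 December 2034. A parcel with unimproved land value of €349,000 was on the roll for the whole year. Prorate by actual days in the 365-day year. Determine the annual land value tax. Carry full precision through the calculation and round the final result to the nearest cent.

1 January – 5 March 2034: 64 days at 2.4% → €349,000 × 2.4% × 64/365 = €1,468.6685
6 March – 10 October 2034: 219 days at 2.6% → €349,000 × 2.6% × 219/365 = €5,444.4000
11 October – 7 November 2034: 28 days at 2.55% → €349,000 × 2.55% × 28/365 = €682.7014
8 November – 31 December 2034: 54 days at 2.95% → €349,000 × 2.95% × 54/365 = €1,523.1699
Total = €9,118.9397

€9,118.94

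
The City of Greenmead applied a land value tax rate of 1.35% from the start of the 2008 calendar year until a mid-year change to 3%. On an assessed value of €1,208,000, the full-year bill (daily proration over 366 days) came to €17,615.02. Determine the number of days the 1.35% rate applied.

342 days

Let d = days at the first rate; then 366 − d days at the second rate.
€1,208,000 × [1.35%·d + 3%·(366−d)] / 366 = €17,615.02
Solving gives d = 342, so the new rate took effect on 8 December 2008.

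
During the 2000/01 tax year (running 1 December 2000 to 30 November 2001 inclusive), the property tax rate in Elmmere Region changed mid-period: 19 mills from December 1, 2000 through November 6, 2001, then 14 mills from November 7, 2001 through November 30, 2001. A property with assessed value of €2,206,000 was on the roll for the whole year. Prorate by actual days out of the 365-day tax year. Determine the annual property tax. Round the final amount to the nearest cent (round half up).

€41,188.74

December 1, 2000 – November 6, 2001: 341 days at 19 mills → €2,206,000 × 1.9% × 341/365 = €39,158.0110
November 7 – November 30, 2001: 24 days at 14 mills → €2,206,000 × 1.4% × 24/365 = €2,030.7288
Total = €41,188.7397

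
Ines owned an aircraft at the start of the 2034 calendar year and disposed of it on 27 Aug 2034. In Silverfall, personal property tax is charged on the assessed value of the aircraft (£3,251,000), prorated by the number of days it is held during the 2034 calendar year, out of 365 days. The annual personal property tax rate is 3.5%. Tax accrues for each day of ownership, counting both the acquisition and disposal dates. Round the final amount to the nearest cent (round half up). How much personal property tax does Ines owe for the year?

Days held (1 Jan – 27 Aug 2034): 239 out of 365
Tax = £3,251,000 × 3.5% × 239/365 = £74,505.7945

£74,505.79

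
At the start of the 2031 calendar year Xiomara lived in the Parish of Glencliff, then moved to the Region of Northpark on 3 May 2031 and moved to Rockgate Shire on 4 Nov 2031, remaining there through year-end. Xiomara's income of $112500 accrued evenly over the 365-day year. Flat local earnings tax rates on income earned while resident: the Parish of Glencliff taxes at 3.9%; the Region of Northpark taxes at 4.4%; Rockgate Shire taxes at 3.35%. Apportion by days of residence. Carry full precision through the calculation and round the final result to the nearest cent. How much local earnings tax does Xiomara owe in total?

The Parish of Glencliff, 1 Jan – 2 May 2031: 122 days → $112500 × 3.9% × 122/365 = $1466.5068
The Region of Northpark, 3 May – 3 Nov 2031: 185 days → $112500 × 4.4% × 185/365 = $2508.9041
Rockgate Shire, 4 Nov – 31 Dec 2031: 58 days → $112500 × 3.35% × 58/365 = $598.8699
Total = $4574.2808

$4574.28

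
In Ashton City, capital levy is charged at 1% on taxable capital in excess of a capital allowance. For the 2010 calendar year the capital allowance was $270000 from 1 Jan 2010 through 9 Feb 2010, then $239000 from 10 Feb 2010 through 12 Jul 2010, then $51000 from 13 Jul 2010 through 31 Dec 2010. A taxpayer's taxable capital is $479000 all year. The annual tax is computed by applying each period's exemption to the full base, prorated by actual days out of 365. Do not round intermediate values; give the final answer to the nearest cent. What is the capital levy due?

1 Jan – 9 Feb 2010: 40 days, exemption $270000 → ($479000 − $270000) × 1% × 40/365 = $229.0411
10 Feb – 12 Jul 2010: 153 days, exemption $239000 → ($479000 − $239000) × 1% × 153/365 = $1006.0274
13 Jul – 31 Dec 2010: 172 days, exemption $51000 → ($479000 − $51000) × 1% × 172/365 = $2016.8767
Total = $3251.9452

$3251.95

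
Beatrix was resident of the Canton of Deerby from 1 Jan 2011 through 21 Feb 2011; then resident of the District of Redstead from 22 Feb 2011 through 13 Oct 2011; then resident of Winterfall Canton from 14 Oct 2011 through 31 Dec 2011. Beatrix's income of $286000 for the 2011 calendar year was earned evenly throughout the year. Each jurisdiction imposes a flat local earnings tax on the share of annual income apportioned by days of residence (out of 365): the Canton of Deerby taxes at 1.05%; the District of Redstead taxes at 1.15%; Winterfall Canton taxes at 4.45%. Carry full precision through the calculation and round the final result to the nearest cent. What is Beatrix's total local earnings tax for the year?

$5291.00

The Canton of Deerby, 1 Jan – 21 Feb 2011: 52 days → $286000 × 1.05% × 52/365 = $427.8247
The District of Redstead, 22 Feb – 13 Oct 2011: 234 days → $286000 × 1.15% × 234/365 = $2108.5644
Winterfall Canton, 14 Oct – 31 Dec 2011: 79 days → $286000 × 4.45% × 79/365 = $2754.6110
Total = $5291.0000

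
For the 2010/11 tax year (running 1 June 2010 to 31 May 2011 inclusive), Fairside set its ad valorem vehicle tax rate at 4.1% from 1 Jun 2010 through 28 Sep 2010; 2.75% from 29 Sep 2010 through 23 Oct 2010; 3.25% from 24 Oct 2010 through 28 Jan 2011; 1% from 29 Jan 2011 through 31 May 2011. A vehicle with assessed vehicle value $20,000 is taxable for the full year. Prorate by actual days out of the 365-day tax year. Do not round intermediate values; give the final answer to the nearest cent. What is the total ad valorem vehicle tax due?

$547.40

1 Jun – 28 Sep 2010: 120 days at 4.1% → $20,000 × 4.1% × 120/365 = $269.5890
29 Sep – 23 Oct 2010: 25 days at 2.75% → $20,000 × 2.75% × 25/365 = $37.6712
24 Oct 2010 – 28 Jan 2011: 97 days at 3.25% → $20,000 × 3.25% × 97/365 = $172.7397
29 Jan – 31 May 2011: 123 days at 1% → $20,000 × 1% × 123/365 = $67.3973
Total = $547.3973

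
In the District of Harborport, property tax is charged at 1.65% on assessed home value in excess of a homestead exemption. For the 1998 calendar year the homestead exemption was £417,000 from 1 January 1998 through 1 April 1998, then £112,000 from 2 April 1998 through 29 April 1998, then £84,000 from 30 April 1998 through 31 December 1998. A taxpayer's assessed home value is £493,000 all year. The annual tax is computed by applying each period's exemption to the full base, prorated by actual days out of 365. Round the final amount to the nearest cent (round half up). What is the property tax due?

1 January – 1 April 1998: 91 days, exemption £417,000 → (£493,000 − £417,000) × 1.65% × 91/365 = £312.6411
2 April – 29 April 1998: 28 days, exemption £112,000 → (£493,000 − £112,000) × 1.65% × 28/365 = £482.2521
30 April – 31 December 1998: 246 days, exemption £84,000 → (£493,000 − £84,000) × 1.65% × 246/365 = £4,548.3041
Total = £5,343.1973

£5,343.20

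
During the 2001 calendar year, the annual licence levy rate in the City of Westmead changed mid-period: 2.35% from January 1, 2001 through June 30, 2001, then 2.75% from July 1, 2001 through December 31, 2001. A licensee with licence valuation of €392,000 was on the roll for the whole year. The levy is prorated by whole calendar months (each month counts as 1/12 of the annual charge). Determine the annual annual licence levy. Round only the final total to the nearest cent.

January 1 – June 30, 2001: 6 months at 2.35% → €392,000 × 2.35% × 6/12 = €4,606.0000
July 1 – December 31, 2001: 6 months at 2.75% → €392,000 × 2.75% × 6/12 = €5,390.0000
Total = €9,996.0000

€9,996.00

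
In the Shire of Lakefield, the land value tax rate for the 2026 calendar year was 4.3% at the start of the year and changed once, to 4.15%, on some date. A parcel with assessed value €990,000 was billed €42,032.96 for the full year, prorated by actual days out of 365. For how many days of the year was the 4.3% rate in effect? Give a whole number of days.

233 days

Let d = days at the first rate; then 365 − d days at the second rate.
€990,000 × [4.3%·d + 4.15%·(365−d)] / 365 = €42,032.96
Solving gives d = 233, so the new rate took effect on 22 August 2026.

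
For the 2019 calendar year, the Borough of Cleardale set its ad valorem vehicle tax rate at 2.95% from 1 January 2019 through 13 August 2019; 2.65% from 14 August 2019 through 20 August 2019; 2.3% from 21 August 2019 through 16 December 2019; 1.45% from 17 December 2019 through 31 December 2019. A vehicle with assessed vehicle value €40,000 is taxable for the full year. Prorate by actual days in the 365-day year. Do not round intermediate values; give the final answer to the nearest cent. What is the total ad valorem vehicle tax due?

1 January – 13 August 2019: 225 days at 2.95% → €40,000 × 2.95% × 225/365 = €727.3973
14 August – 20 August 2019: 7 days at 2.65% → €40,000 × 2.65% × 7/365 = €20.3288
21 August – 16 December 2019: 118 days at 2.3% → €40,000 × 2.3% × 118/365 = €297.4247
17 December – 31 December 2019: 15 days at 1.45% → €40,000 × 1.45% × 15/365 = €23.8356
Total = €1,068.9863

€1,068.99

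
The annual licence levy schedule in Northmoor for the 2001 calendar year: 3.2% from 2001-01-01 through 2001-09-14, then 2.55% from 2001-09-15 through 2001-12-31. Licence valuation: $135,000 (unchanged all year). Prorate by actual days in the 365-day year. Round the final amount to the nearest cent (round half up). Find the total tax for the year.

2001-01-01 to 2001-09-14: 257 days at 3.2% → $135,000 × 3.2% × 257/365 = $3,041.7534
2001-09-15 to 2001-12-31: 108 days at 2.55% → $135,000 × 2.55% × 108/365 = $1,018.6027
Total = $4,060.3562

$4,060.36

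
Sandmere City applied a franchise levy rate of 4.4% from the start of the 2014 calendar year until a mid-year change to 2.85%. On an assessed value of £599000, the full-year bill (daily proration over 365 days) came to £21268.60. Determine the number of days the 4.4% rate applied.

165 days

Let d = days at the first rate; then 365 − d days at the second rate.
£599000 × [4.4%·d + 2.85%·(365−d)] / 365 = £21268.60
Solving gives d = 165, so the new rate took effect on 15 June 2014.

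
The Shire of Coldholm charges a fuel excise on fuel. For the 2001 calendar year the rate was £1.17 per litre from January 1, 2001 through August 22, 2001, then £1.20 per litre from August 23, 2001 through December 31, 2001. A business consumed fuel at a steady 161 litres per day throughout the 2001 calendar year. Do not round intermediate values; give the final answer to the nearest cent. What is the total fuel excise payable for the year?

£69,387.78

January 1 – August 22, 2001: 234 days × 161 litres/day = 37,674 litres at £1.17/litre → £44,078.58
August 23 – December 31, 2001: 131 days × 161 litres/day = 21,091 litres at £1.20/litre → £25,309.20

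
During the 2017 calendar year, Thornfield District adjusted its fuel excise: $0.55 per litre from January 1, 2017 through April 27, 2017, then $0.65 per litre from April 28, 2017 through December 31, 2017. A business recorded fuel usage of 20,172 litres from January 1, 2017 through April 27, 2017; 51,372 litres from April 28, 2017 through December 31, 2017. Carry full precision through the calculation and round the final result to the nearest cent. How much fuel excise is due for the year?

$44,486.40

January 1 – April 27, 2017: 20,172 litres at $0.55/litre → $11,094.60
April 28 – December 31, 2017: 51,372 litres at $0.65/litre → $33,391.80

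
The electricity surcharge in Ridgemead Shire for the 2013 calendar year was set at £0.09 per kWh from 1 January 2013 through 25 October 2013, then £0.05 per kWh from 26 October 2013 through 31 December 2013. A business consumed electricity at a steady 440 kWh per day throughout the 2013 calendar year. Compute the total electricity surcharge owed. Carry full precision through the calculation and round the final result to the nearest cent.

£13,274.80

1 January – 25 October 2013: 298 days × 440 kWh/day = 131,120 kWh at £0.09/kWh → £11,800.80
26 October – 31 December 2013: 67 days × 440 kWh/day = 29,480 kWh at £0.05/kWh → £1,474.00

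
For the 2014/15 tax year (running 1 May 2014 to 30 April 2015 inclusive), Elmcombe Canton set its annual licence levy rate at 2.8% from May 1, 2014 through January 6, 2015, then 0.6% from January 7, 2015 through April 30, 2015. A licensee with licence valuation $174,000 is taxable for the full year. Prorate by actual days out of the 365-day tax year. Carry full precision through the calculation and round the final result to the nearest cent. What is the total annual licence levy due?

May 1, 2014 – January 6, 2015: 251 days at 2.8% → $174,000 × 2.8% × 251/365 = $3,350.3342
January 7 – April 30, 2015: 114 days at 0.6% → $174,000 × 0.6% × 114/365 = $326.0712
Total = $3,676.4055

$3,676.41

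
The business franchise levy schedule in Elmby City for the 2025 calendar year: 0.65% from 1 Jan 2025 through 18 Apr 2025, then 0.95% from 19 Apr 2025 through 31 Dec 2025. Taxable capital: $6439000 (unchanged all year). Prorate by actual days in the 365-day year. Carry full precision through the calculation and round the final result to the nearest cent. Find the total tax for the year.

1 Jan – 18 Apr 2025: 108 days at 0.65% → $6439000 × 0.65% × 108/365 = $12384.0493
19 Apr – 31 Dec 2025: 257 days at 0.95% → $6439000 × 0.95% × 257/365 = $43070.7356
Total = $55454.7849

$55454.78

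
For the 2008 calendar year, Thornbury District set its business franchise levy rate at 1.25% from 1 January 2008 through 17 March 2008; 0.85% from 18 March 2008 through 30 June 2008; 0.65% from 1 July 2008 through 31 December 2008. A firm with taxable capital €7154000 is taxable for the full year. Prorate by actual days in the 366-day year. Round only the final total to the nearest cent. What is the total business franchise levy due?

€59636.21

1 January – 17 March 2008: 77 days at 1.25% → €7154000 × 1.25% × 77/366 = €18813.4563
18 March – 30 June 2008: 105 days at 0.85% → €7154000 × 0.85% × 105/366 = €17445.2049
1 July – 31 December 2008: 184 days at 0.65% → €7154000 × 0.65% × 184/366 = €23377.5519
Total = €59636.2131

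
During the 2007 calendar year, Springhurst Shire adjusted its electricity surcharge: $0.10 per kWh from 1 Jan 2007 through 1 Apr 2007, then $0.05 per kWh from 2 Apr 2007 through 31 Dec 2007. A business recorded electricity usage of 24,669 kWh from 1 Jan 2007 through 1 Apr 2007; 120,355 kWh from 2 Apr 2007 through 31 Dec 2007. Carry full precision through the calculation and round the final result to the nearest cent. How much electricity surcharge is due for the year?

1 Jan – 1 Apr 2007: 24,669 kWh at $0.10/kWh → $2466.90
2 Apr – 31 Dec 2007: 120,355 kWh at $0.05/kWh → $6017.75

$8484.65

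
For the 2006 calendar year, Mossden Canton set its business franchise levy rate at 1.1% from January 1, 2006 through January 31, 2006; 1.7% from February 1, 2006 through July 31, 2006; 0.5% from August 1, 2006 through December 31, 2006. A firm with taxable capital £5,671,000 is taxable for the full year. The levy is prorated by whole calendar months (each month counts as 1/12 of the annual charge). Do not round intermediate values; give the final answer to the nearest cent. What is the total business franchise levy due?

January 1 – January 31, 2006: 1 month at 1.1% → £5,671,000 × 1.1% × 1/12 = £5,198.4167
February 1 – July 31, 2006: 6 months at 1.7% → £5,671,000 × 1.7% × 6/12 = £48,203.5000
August 1 – December 31, 2006: 5 months at 0.5% → £5,671,000 × 0.5% × 5/12 = £11,814.5833
Total = £65,216.5000

£65,216.50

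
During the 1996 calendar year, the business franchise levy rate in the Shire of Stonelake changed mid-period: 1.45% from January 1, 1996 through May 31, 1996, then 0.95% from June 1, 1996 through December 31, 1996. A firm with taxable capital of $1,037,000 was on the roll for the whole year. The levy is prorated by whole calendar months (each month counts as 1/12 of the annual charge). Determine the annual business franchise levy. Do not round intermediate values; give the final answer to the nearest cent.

January 1 – May 31, 1996: 5 months at 1.45% → $1,037,000 × 1.45% × 5/12 = $6,265.2083
June 1 – December 31, 1996: 7 months at 0.95% → $1,037,000 × 0.95% × 7/12 = $5,746.7083
Total = $12,011.9167

$12,011.92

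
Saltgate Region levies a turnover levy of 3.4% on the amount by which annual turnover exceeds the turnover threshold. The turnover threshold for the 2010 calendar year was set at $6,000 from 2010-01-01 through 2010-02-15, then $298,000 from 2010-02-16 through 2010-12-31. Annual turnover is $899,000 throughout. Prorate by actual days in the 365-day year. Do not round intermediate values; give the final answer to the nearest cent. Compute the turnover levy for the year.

2010-01-01 to 2010-02-15: 46 days, exemption $6,000 → ($899,000 − $6,000) × 3.4% × 46/365 = $3,826.4438
2010-02-16 to 2010-12-31: 319 days, exemption $298,000 → ($899,000 − $298,000) × 3.4% × 319/365 = $17,858.7562
Total = $21,685.2000

$21,685.20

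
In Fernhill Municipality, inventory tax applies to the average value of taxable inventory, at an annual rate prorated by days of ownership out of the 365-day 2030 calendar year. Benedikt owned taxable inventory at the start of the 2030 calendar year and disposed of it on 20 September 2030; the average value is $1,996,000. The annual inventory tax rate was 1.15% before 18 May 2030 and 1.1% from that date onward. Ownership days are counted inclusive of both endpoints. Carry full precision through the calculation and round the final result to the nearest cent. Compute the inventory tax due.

$16,194.94

1 January – 17 May 2030: 137 days at 1.15% → $1,996,000 × 1.15% × 137/365 = $8,615.6110
18 May – 20 September 2030: 126 days at 1.1% → $1,996,000 × 1.1% × 126/365 = $7,579.3315
Total = $16,194.9425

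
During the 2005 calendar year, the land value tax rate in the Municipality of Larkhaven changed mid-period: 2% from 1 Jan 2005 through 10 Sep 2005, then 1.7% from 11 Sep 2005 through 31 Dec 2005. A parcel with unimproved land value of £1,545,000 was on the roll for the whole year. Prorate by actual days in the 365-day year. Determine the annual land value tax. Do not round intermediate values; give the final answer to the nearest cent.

£29,477.75

1 Jan – 10 Sep 2005: 253 days at 2% → £1,545,000 × 2% × 253/365 = £21,418.3562
11 Sep – 31 Dec 2005: 112 days at 1.7% → £1,545,000 × 1.7% × 112/365 = £8,059.3973
Total = £29,477.7534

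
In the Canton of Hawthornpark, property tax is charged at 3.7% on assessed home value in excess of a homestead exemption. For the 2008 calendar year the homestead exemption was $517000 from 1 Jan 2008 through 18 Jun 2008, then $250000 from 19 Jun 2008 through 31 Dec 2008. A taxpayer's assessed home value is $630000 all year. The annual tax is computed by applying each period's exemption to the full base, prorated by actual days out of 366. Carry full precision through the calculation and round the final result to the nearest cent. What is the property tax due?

$9471.39

1 Jan – 18 Jun 2008: 170 days, exemption $517000 → ($630000 − $517000) × 3.7% × 170/366 = $1941.9945
19 Jun – 31 Dec 2008: 196 days, exemption $250000 → ($630000 − $250000) × 3.7% × 196/366 = $7529.3989
Total = $9471.3934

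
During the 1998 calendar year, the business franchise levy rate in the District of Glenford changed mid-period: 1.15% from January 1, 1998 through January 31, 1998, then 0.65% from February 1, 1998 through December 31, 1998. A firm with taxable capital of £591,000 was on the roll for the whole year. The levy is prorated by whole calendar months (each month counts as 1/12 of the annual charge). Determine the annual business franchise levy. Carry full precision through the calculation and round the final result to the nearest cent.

£4,087.75

January 1 – January 31, 1998: 1 month at 1.15% → £591,000 × 1.15% × 1/12 = £566.3750
February 1 – December 31, 1998: 11 months at 0.65% → £591,000 × 0.65% × 11/12 = £3,521.3750
Total = £4,087.7500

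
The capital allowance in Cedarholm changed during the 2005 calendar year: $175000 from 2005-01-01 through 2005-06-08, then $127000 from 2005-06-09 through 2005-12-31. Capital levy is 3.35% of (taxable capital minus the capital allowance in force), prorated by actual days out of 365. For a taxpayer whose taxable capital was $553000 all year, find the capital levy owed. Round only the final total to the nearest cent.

$13570.53

2005-01-01 to 2005-06-08: 159 days, exemption $175000 → ($553000 − $175000) × 3.35% × 159/365 = $5516.2110
2005-06-09 to 2005-12-31: 206 days, exemption $127000 → ($553000 − $127000) × 3.35% × 206/365 = $8054.3178
Total = $13570.5288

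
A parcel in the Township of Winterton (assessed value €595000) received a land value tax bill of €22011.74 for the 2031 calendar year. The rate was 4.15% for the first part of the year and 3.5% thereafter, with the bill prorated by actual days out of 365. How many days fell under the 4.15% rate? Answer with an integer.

Let d = days at the first rate; then 365 − d days at the second rate.
€595000 × [4.15%·d + 3.5%·(365−d)] / 365 = €22011.74
Solving gives d = 112, so the new rate took effect on 23 Apr 2031.

112 days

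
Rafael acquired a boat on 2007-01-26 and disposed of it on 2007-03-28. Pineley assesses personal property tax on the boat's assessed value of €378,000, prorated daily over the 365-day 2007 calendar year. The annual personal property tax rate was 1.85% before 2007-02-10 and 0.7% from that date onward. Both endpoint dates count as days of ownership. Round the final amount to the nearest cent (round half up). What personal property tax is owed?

2007-01-26 to 2007-02-09: 15 days at 1.85% → €378,000 × 1.85% × 15/365 = €287.3836
2007-02-10 to 2007-03-28: 47 days at 0.7% → €378,000 × 0.7% × 47/365 = €340.7178
Total = €628.1014

€628.10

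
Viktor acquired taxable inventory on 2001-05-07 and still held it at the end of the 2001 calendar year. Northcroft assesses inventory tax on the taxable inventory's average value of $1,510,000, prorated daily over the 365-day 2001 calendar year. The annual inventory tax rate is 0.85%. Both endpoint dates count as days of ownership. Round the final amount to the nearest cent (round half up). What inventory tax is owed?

$8,404.29

Days held (2001-05-07 to 2001-12-31): 239 out of 365
Tax = $1,510,000 × 0.85% × 239/365 = $8,404.2877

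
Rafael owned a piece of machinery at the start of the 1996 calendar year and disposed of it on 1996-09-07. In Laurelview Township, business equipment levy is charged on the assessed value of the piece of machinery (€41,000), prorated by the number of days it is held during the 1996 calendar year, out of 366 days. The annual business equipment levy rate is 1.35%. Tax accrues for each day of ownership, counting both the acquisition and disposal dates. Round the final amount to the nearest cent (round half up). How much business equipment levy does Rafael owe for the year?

€379.59

Days held (1996-01-01 to 1996-09-07): 251 out of 366
Tax = €41,000 × 1.35% × 251/366 = €379.5861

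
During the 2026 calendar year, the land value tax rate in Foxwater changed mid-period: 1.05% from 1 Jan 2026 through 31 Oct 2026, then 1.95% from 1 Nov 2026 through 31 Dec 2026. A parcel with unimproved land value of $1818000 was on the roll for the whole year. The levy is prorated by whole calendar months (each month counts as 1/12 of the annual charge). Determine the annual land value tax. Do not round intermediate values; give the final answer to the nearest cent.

1 Jan – 31 Oct 2026: 10 months at 1.05% → $1818000 × 1.05% × 10/12 = $15907.5000
1 Nov – 31 Dec 2026: 2 months at 1.95% → $1818000 × 1.95% × 2/12 = $5908.5000
Total = $21816.0000

$21816.00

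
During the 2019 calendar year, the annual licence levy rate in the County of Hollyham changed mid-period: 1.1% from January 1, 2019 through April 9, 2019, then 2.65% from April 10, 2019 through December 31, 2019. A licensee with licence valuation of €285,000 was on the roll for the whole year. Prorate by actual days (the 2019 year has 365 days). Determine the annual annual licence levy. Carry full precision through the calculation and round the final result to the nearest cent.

January 1 – April 9, 2019: 99 days at 1.1% → €285,000 × 1.1% × 99/365 = €850.3151
April 10 – December 31, 2019: 266 days at 2.65% → €285,000 × 2.65% × 266/365 = €5,504.0137
Total = €6,354.3288

€6,354.33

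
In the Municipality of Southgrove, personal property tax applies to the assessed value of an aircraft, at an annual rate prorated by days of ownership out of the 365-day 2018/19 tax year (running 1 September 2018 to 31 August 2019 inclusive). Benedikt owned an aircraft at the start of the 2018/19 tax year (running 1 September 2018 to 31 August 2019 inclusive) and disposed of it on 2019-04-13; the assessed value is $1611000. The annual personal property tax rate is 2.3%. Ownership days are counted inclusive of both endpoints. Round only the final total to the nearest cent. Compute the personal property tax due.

$22840.89

Days held (2018-09-01 to 2019-04-13): 225 out of 365
Tax = $1611000 × 2.3% × 225/365 = $22840.8904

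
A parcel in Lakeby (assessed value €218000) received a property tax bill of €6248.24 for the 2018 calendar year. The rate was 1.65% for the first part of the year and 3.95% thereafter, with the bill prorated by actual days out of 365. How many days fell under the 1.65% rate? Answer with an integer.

172 days

Let d = days at the first rate; then 365 − d days at the second rate.
€218000 × [1.65%·d + 3.95%·(365−d)] / 365 = €6248.24
Solving gives d = 172, so the new rate took effect on 22 Jun 2018.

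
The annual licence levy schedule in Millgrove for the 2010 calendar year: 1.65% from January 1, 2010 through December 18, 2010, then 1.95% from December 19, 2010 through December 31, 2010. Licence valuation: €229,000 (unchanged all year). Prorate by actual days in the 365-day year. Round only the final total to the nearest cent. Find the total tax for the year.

January 1 – December 18, 2010: 352 days at 1.65% → €229,000 × 1.65% × 352/365 = €3,643.9233
December 19 – December 31, 2010: 13 days at 1.95% → €229,000 × 1.95% × 13/365 = €159.0452
Total = €3,802.9685

€3,802.97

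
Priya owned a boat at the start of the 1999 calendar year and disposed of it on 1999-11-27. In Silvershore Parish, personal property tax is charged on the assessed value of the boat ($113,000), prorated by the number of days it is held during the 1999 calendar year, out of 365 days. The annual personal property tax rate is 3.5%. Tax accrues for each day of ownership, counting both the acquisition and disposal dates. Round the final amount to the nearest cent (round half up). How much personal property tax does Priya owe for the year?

Days held (1999-01-01 to 1999-11-27): 331 out of 365
Tax = $113,000 × 3.5% × 331/365 = $3,586.5890

$3,586.59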